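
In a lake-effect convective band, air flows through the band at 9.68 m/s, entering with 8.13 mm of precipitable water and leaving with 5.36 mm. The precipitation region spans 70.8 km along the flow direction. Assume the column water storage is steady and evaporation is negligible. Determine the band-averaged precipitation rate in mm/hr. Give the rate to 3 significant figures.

R ≈ 1.36 mm/hr

Column moisture flux per unit crosswind length is F = V × PW.
Inflow: F_in = 9.68 × 8.13 = 78.6984 mm·m/s
Outflow: F_out = 9.68 × 5.36 = 51.8848 mm·m/s
Steady-state rate R = (F_in − F_out)/L = (78.6984 − 51.8848) / 70800 m = 3.787e-04 mm/s.
R = 3.787e-04 × 3600 = 1.36 mm/hr.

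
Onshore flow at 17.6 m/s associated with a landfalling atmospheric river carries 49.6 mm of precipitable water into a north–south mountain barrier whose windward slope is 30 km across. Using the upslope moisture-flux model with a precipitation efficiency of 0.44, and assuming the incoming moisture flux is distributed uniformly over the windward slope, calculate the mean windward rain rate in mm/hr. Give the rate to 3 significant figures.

R ≈ 46.1 mm/hr

Incoming column moisture flux per unit ridge length: F = V × PW = 17.6 × 49.6 = 872.96 mm·m/s.
Spread over the 30 km slope with efficiency ε = 0.44: R = ε·F/W = 0.44 × 872.96 / 30000 m = 1.280e-02 mm/s.
R = 1.280e-02 × 3600 = 46.1 mm/hr.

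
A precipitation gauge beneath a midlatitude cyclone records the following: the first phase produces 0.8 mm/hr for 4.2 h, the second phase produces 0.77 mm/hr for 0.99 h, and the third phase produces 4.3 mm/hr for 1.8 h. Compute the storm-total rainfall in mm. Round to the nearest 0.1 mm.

total ≈ 11.9 mm

Total = Σ Rᵢ Δtᵢ = 0.8 × 4.2 + 0.77 × 0.99 + 4.3 × 1.8
      = 3.36 + 0.7623 + 7.74 = 11.9 mm.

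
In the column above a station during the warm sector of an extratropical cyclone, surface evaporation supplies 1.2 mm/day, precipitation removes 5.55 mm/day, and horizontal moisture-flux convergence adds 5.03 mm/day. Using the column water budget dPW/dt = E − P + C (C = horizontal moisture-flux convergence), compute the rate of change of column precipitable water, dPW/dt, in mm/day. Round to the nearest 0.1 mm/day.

dPW/dt ≈ 0.7 mm/day

dPW/dt = E − P + C = 1.2 − 5.55 + (5.03) = 0.7 mm/day.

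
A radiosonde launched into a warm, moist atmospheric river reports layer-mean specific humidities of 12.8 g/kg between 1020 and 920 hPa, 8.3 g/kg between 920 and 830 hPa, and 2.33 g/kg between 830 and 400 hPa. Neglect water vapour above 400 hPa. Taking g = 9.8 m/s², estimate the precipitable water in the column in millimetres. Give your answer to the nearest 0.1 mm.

PW ≈ 30.9 mm

Precipitable water is the column-integrated vapour mass per unit area: PW = (1/g) Σ q̄ Δp, with q in kg/kg and Δp in Pa (1 kg/m² of water = 1 mm).
Layer 1020–920 hPa: Δp = 100 hPa = 10000 Pa, q̄ = 0.0128 kg/kg → 0.0128 × 10000 / 9.8 = 13.06 mm
Layer 920–830 hPa: Δp = 90 hPa = 9000 Pa, q̄ = 0.0083 kg/kg → 0.0083 × 9000 / 9.8 = 7.62 mm
Layer 830–400 hPa: Δp = 430 hPa = 43000 Pa, q̄ = 0.00233 kg/kg → 0.00233 × 43000 / 9.8 = 10.22 mm
PW = 13.06 + 7.62 + 10.22 = 30.90 ≈ 30.9 mm.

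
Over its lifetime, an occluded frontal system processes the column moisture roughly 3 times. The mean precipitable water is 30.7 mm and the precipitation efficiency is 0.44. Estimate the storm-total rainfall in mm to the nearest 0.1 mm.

Each cycle deposits ε × PW = 0.44 × 30.7 = 13.508 mm.
Over 3 cycles: 3 × 13.508 = 40.5 mm.

rainfall ≈ 40.5 mm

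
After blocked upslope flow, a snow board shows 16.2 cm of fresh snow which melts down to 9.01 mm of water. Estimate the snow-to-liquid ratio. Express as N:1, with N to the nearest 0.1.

Ratio = snow depth / SWE = 162 mm / 9.01 mm = 18.0, i.e. 18.0:1.

ratio ≈ 18.0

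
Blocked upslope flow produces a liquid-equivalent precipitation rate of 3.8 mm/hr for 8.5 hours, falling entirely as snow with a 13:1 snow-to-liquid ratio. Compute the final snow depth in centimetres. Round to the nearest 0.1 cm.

Liquid-equivalent depth = 3.8 × 8.5 = 32.3 mm.
Snow depth = 32.3 mm × 13 = 419.9 mm = 42.0 cm.

snow depth ≈ 42.0 cm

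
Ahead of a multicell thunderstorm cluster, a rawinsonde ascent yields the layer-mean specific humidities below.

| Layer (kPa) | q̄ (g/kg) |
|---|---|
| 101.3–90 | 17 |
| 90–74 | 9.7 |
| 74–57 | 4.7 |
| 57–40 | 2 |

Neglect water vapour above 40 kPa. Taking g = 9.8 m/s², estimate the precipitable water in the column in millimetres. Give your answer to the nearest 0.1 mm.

PW ≈ 47.1 mm

Precipitable water is the column-integrated vapour mass per unit area: PW = (1/g) Σ q̄ Δp, with q in kg/kg and Δp in Pa (1 kg/m² of water = 1 mm).
Layer 101.3–90 kPa: Δp = 113 hPa = 11300 Pa, q̄ = 0.017 kg/kg → 0.017 × 11300 / 9.8 = 19.60 mm
Layer 90–74 kPa: Δp = 160 hPa = 16000 Pa, q̄ = 0.0097 kg/kg → 0.0097 × 16000 / 9.8 = 15.84 mm
Layer 74–57 kPa: Δp = 170 hPa = 17000 Pa, q̄ = 0.0047 kg/kg → 0.0047 × 17000 / 9.8 = 8.15 mm
Layer 57–40 kPa: Δp = 170 hPa = 17000 Pa, q̄ = 0.002 kg/kg → 0.002 × 17000 / 9.8 = 3.47 mm
PW = 19.60 + 15.84 + 8.15 + 3.47 = 47.06 ≈ 47.1 mm.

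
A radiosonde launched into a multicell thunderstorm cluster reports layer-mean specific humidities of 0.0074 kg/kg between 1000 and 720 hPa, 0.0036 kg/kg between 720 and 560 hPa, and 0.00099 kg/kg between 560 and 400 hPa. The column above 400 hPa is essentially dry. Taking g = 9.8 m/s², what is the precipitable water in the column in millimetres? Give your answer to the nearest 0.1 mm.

PW ≈ 28.6 mm

Precipitable water is the column-integrated vapour mass per unit area: PW = (1/g) Σ q̄ Δp, with q in kg/kg and Δp in Pa (1 kg/m² of water = 1 mm).
Layer 1000–720 hPa: Δp = 280 hPa = 28000 Pa, q̄ = 0.0074 kg/kg → 0.0074 × 28000 / 9.8 = 21.14 mm
Layer 720–560 hPa: Δp = 160 hPa = 16000 Pa, q̄ = 0.0036 kg/kg → 0.0036 × 16000 / 9.8 = 5.88 mm
Layer 560–400 hPa: Δp = 160 hPa = 16000 Pa, q̄ = 0.00099 kg/kg → 0.00099 × 16000 / 9.8 = 1.62 mm
PW = 21.14 + 5.88 + 1.62 = 28.64 ≈ 28.6 mm.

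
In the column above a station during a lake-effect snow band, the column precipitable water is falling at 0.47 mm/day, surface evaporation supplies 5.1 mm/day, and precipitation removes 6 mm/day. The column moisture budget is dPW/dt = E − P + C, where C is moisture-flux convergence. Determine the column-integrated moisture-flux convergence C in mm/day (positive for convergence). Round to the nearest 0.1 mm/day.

C ≈ 0.4 mm/day

dPW/dt = -0.47 mm/day.
C = dPW/dt − E + P = (-0.47) − 5.1 + 6 = 0.4 mm/day.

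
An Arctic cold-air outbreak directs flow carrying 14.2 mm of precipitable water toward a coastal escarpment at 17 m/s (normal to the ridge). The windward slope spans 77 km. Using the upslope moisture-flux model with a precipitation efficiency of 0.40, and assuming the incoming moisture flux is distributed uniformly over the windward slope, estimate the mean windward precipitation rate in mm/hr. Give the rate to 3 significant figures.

Incoming column moisture flux per unit ridge length: F = V × PW = 17 × 14.2 = 241.4 mm·m/s.
Spread over the 77 km slope with efficiency ε = 0.40: R = ε·F/W = 0.40 × 241.4 / 77000 m = 1.254e-03 mm/s.
R = 1.254e-03 × 3600 = 4.51 mm/hr.

R ≈ 4.51 mm/hr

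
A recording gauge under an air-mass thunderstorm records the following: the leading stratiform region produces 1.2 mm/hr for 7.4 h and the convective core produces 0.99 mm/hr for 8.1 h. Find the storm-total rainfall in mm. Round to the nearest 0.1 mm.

total ≈ 16.9 mm

Total = Σ Rᵢ Δtᵢ = 1.2 × 7.4 + 0.99 × 8.1
      = 8.88 + 8.019 = 16.9 mm.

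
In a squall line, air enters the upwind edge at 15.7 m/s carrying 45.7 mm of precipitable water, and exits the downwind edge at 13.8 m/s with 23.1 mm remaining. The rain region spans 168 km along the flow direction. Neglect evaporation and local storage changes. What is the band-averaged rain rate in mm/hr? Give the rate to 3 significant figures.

Column moisture flux per unit crosswind length is F = V × PW.
Inflow: F_in = 15.7 × 45.7 = 717.49 mm·m/s
Outflow: F_out = 13.8 × 23.1 = 318.78 mm·m/s
Steady-state rate R = (F_in − F_out)/L = (717.49 − 318.78) / 168000 m = 2.373e-03 mm/s.
R = 2.373e-03 × 3600 = 8.54 mm/hr.

R ≈ 8.54 mm/hr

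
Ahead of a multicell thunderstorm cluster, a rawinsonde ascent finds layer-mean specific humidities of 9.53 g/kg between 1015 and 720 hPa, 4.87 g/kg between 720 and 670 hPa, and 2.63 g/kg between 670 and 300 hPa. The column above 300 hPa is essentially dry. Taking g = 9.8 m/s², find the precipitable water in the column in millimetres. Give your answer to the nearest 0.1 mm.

Precipitable water is the column-integrated vapour mass per unit area: PW = (1/g) Σ q̄ Δp, with q in kg/kg and Δp in Pa (1 kg/m² of water = 1 mm).
Layer 1015–720 hPa: Δp = 295 hPa = 29500 Pa, q̄ = 0.00953 kg/kg → 0.00953 × 29500 / 9.8 = 28.69 mm
Layer 720–670 hPa: Δp = 50 hPa = 5000 Pa, q̄ = 0.00487 kg/kg → 0.00487 × 5000 / 9.8 = 2.48 mm
Layer 670–300 hPa: Δp = 370 hPa = 37000 Pa, q̄ = 0.00263 kg/kg → 0.00263 × 37000 / 9.8 = 9.93 mm
PW = 28.69 + 2.48 + 9.93 = 41.10 ≈ 41.1 mm.

PW ≈ 41.1 mm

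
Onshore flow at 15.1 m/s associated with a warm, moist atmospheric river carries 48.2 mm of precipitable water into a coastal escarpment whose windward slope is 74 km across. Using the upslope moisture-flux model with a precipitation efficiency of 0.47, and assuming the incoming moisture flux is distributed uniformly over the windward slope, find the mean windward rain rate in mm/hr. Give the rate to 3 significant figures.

Incoming column moisture flux per unit ridge length: F = V × PW = 15.1 × 48.2 = 727.82 mm·m/s.
Spread over the 74 km slope with efficiency ε = 0.47: R = ε·F/W = 0.47 × 727.82 / 74000 m = 4.623e-03 mm/s.
R = 4.623e-03 × 3600 = 16.6 mm/hr.

R ≈ 16.6 mm/hr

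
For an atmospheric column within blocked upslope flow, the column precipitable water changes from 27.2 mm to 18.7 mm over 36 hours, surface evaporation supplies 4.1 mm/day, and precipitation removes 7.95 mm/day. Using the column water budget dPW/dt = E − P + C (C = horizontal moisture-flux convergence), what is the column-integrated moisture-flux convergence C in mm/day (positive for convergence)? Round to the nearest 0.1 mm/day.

dPW/dt = (18.7 − 27.2) mm / (36/24 day) = -5.667 mm/day.
C = dPW/dt − E + P = (-5.667) − 4.1 + 7.95 = -1.8 mm/day.

C ≈ -1.8 mm/day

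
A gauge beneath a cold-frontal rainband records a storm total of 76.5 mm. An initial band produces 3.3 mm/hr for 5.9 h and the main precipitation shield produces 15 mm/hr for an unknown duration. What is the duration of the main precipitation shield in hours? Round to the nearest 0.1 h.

duration ≈ 3.8 h

Known phases: 3.3 × 5.9 = 19.47 mm.
Remaining depth = 76.5 − 19.47 = 57.03 mm.
Duration = 57.03 / 15 = 3.8 h.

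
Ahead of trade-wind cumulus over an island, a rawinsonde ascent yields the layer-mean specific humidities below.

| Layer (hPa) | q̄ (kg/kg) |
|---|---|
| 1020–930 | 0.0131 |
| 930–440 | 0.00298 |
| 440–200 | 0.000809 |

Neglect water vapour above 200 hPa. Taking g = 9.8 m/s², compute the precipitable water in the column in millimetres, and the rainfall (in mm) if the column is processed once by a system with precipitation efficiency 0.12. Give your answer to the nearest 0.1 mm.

PW ≈ 28.9 mm; rainfall ≈ 3.5 mm

Precipitable water is the column-integrated vapour mass per unit area: PW = (1/g) Σ q̄ Δp, with q in kg/kg and Δp in Pa (1 kg/m² of water = 1 mm).
Layer 1020–930 hPa: Δp = 90 hPa = 9000 Pa, q̄ = 0.0131 kg/kg → 0.0131 × 9000 / 9.8 = 12.03 mm
Layer 930–440 hPa: Δp = 490 hPa = 49000 Pa, q̄ = 0.00298 kg/kg → 0.00298 × 49000 / 9.8 = 14.90 mm
Layer 440–200 hPa: Δp = 240 hPa = 24000 Pa, q̄ = 0.000809 kg/kg → 0.000809 × 24000 / 9.8 = 1.98 mm
PW = 12.03 + 14.90 + 1.98 = 28.91 ≈ 28.9 mm.
Rainfall = ε × PW = 0.12 × 28.9 = 3.5 mm.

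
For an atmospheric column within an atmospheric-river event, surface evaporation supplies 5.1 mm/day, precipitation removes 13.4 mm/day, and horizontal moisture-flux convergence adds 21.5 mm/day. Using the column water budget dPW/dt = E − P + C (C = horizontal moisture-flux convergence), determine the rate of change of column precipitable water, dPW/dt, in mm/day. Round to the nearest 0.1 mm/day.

dPW/dt = E − P + C = 5.1 − 13.4 + (21.5) = 13.2 mm/day.

dPW/dt ≈ 13.2 mm/day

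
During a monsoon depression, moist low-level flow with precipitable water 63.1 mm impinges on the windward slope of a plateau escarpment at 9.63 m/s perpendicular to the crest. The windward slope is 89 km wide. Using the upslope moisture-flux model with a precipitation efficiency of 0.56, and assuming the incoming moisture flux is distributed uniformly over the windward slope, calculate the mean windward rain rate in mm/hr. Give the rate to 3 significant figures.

R ≈ 13.8 mm/hr

Incoming column moisture flux per unit ridge length: F = V × PW = 9.63 × 63.1 = 607.653 mm·m/s.
Spread over the 89 km slope with efficiency ε = 0.56: R = ε·F/W = 0.56 × 607.653 / 89000 m = 3.823e-03 mm/s.
R = 3.823e-03 × 3600 = 13.8 mm/hr.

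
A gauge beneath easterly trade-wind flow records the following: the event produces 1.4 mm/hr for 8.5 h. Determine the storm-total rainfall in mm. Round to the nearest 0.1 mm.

total ≈ 11.9 mm

Total = Σ Rᵢ Δtᵢ = 1.4 × 8.5
      = 11.9 = 11.9 mm.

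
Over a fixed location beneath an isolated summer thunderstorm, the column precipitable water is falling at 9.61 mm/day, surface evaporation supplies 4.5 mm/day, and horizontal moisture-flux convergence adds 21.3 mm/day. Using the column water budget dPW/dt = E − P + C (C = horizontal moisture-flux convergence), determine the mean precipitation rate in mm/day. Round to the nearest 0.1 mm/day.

dPW/dt = -9.61 mm/day.
P = E + C − dPW/dt = 4.5 + (21.3) − (-9.61) = 35.4 mm/day.

P ≈ 35.4 mm/day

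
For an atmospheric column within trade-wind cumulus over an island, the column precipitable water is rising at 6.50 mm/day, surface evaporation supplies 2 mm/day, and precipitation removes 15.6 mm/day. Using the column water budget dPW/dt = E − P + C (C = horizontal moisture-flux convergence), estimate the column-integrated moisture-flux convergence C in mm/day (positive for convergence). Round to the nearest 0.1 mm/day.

C ≈ 20.1 mm/day

dPW/dt = +6.50 mm/day.
C = dPW/dt − E + P = (+6.50) − 2 + 15.6 = 20.1 mm/day.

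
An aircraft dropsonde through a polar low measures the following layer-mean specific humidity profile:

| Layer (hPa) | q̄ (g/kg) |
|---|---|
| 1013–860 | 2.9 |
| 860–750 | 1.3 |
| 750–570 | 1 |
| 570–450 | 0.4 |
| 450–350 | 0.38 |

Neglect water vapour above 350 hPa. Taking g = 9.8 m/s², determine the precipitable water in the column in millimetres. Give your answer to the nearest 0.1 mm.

PW ≈ 8.7 mm

Precipitable water is the column-integrated vapour mass per unit area: PW = (1/g) Σ q̄ Δp, with q in kg/kg and Δp in Pa (1 kg/m² of water = 1 mm).
Layer 1013–860 hPa: Δp = 153 hPa = 15300 Pa, q̄ = 0.0029 kg/kg → 0.0029 × 15300 / 9.8 = 4.53 mm
Layer 860–750 hPa: Δp = 110 hPa = 11000 Pa, q̄ = 0.0013 kg/kg → 0.0013 × 11000 / 9.8 = 1.46 mm
Layer 750–570 hPa: Δp = 180 hPa = 18000 Pa, q̄ = 0.001 kg/kg → 0.001 × 18000 / 9.8 = 1.84 mm
Layer 570–450 hPa: Δp = 120 hPa = 12000 Pa, q̄ = 0.0004 kg/kg → 0.0004 × 12000 / 9.8 = 0.49 mm
Layer 450–350 hPa: Δp = 100 hPa = 10000 Pa, q̄ = 0.00038 kg/kg → 0.00038 × 10000 / 9.8 = 0.39 mm
PW = 4.53 + 1.46 + 1.84 + 0.49 + 0.39 = 8.71 ≈ 8.7 mm.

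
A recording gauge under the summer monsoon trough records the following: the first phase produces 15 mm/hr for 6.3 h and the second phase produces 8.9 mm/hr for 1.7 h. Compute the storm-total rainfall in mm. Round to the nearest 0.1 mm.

total ≈ 109.6 mm

Total = Σ Rᵢ Δtᵢ = 15 × 6.3 + 8.9 × 1.7
      = 94.5 + 15.13 = 109.6 mm.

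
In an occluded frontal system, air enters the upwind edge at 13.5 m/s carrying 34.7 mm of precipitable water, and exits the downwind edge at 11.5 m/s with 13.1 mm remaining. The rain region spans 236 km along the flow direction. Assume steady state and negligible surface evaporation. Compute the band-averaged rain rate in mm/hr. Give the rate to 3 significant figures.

Column moisture flux per unit crosswind length is F = V × PW.
Inflow: F_in = 13.5 × 34.7 = 468.45 mm·m/s
Outflow: F_out = 11.5 × 13.1 = 150.65 mm·m/s
Steady-state rate R = (F_in − F_out)/L = (468.45 − 150.65) / 236000 m = 1.347e-03 mm/s.
R = 1.347e-03 × 3600 = 4.85 mm/hr.

R ≈ 4.85 mm/hr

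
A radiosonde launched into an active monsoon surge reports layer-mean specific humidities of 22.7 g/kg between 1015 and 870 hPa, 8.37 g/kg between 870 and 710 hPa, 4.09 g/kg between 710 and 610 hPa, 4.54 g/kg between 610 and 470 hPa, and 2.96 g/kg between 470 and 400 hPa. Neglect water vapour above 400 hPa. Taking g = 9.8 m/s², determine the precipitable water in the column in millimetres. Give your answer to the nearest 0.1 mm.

Precipitable water is the column-integrated vapour mass per unit area: PW = (1/g) Σ q̄ Δp, with q in kg/kg and Δp in Pa (1 kg/m² of water = 1 mm).
Layer 1015–870 hPa: Δp = 145 hPa = 14500 Pa, q̄ = 0.0227 kg/kg → 0.0227 × 14500 / 9.8 = 33.59 mm
Layer 870–710 hPa: Δp = 160 hPa = 16000 Pa, q̄ = 0.00837 kg/kg → 0.00837 × 16000 / 9.8 = 13.67 mm
Layer 710–610 hPa: Δp = 100 hPa = 10000 Pa, q̄ = 0.00409 kg/kg → 0.00409 × 10000 / 9.8 = 4.17 mm
Layer 610–470 hPa: Δp = 140 hPa = 14000 Pa, q̄ = 0.00454 kg/kg → 0.00454 × 14000 / 9.8 = 6.49 mm
Layer 470–400 hPa: Δp = 70 hPa = 7000 Pa, q̄ = 0.00296 kg/kg → 0.00296 × 7000 / 9.8 = 2.11 mm
PW = 33.59 + 13.67 + 4.17 + 6.49 + 2.11 = 60.03 ≈ 60.0 mm.

PW ≈ 60.0 mm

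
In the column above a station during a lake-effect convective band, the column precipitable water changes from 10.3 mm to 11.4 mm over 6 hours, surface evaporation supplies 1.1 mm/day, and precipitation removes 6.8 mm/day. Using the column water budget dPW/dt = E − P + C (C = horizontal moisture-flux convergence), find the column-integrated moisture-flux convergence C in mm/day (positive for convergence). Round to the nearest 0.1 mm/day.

dPW/dt = (11.4 − 10.3) mm / (6/24 day) = +4.400 mm/day.
C = dPW/dt − E + P = (+4.400) − 1.1 + 6.8 = 10.1 mm/day.

C ≈ 10.1 mm/day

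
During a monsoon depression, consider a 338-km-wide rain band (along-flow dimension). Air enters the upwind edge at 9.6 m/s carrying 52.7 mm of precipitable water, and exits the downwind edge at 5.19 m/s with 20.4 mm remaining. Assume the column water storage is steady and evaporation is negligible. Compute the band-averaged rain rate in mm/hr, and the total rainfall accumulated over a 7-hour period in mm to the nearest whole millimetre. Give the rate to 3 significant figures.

R ≈ 4.26 mm/hr; total ≈ 30 mm

Column moisture flux per unit crosswind length is F = V × PW.
Inflow: F_in = 9.6 × 52.7 = 505.92 mm·m/s
Outflow: F_out = 5.19 × 20.4 = 105.876 mm·m/s
Steady-state rate R = (F_in − F_out)/L = (505.92 − 105.876) / 338000 m = 1.184e-03 mm/s.
R = 1.184e-03 × 3600 = 4.26 mm/hr.
Over 7 h: total = 4.26 × 7 = 29.82 ≈ 30 mm.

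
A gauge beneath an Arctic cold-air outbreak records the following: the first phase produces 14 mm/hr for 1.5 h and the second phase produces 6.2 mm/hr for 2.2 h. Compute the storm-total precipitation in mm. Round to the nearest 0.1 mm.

total ≈ 34.6 mm

Total = Σ Rᵢ Δtᵢ = 14 × 1.5 + 6.2 × 2.2
      = 21 + 13.64 = 34.6 mm.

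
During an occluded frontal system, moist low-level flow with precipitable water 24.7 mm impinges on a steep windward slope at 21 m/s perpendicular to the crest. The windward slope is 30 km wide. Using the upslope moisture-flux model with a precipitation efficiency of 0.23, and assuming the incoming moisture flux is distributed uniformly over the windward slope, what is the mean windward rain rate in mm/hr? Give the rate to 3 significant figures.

R ≈ 14.3 mm/hr

Incoming column moisture flux per unit ridge length: F = V × PW = 21 × 24.7 = 518.7 mm·m/s.
Spread over the 30 km slope with efficiency ε = 0.23: R = ε·F/W = 0.23 × 518.7 / 30000 m = 3.977e-03 mm/s.
R = 3.977e-03 × 3600 = 14.3 mm/hr.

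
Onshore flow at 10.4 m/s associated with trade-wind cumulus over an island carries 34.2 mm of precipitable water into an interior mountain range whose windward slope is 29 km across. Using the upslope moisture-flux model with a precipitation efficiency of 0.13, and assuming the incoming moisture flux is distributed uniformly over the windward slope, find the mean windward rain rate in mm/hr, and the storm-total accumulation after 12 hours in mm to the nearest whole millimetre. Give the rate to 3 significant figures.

R ≈ 5.74 mm/hr; total ≈ 69 mm

Incoming column moisture flux per unit ridge length: F = V × PW = 10.4 × 34.2 = 355.68 mm·m/s.
Spread over the 29 km slope with efficiency ε = 0.13: R = ε·F/W = 0.13 × 355.68 / 29000 m = 1.594e-03 mm/s.
R = 1.594e-03 × 3600 = 5.74 mm/hr.
Over 12 h: total = 5.74 × 12 = 68.88 ≈ 69 mm.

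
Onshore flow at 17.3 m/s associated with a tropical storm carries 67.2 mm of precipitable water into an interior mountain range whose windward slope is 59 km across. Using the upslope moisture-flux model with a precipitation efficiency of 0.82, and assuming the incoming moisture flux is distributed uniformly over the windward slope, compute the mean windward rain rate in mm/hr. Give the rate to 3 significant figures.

Incoming column moisture flux per unit ridge length: F = V × PW = 17.3 × 67.2 = 1162.56 mm·m/s.
Spread over the 59 km slope with efficiency ε = 0.82: R = ε·F/W = 0.82 × 1162.56 / 59000 m = 1.616e-02 mm/s.
R = 1.616e-02 × 3600 = 58.2 mm/hr.

R ≈ 58.2 mm/hr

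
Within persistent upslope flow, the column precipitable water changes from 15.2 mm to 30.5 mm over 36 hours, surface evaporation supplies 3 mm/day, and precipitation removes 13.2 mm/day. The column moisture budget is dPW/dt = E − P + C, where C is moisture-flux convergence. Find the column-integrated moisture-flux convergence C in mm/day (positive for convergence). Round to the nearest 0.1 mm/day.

C ≈ 20.4 mm/day

dPW/dt = (30.5 − 15.2) mm / (36/24 day) = +10.200 mm/day.
C = dPW/dt − E + P = (+10.200) − 3 + 13.2 = 20.4 mm/day.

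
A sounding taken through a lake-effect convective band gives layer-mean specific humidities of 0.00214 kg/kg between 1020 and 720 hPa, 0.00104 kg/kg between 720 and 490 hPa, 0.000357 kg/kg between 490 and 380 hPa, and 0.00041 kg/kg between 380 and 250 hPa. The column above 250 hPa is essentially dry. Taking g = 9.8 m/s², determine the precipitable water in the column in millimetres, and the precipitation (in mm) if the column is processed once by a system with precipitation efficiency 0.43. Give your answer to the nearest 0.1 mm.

PW ≈ 9.9 mm; precipitation ≈ 4.3 mm

Precipitable water is the column-integrated vapour mass per unit area: PW = (1/g) Σ q̄ Δp, with q in kg/kg and Δp in Pa (1 kg/m² of water = 1 mm).
Layer 1020–720 hPa: Δp = 300 hPa = 30000 Pa, q̄ = 0.00214 kg/kg → 0.00214 × 30000 / 9.8 = 6.55 mm
Layer 720–490 hPa: Δp = 230 hPa = 23000 Pa, q̄ = 0.00104 kg/kg → 0.00104 × 23000 / 9.8 = 2.44 mm
Layer 490–380 hPa: Δp = 110 hPa = 11000 Pa, q̄ = 0.000357 kg/kg → 0.000357 × 11000 / 9.8 = 0.40 mm
Layer 380–250 hPa: Δp = 130 hPa = 13000 Pa, q̄ = 0.00041 kg/kg → 0.00041 × 13000 / 9.8 = 0.54 mm
PW = 6.55 + 2.44 + 0.40 + 0.54 = 9.93 ≈ 9.9 mm.
Precipitation = ε × PW = 0.43 × 9.9 = 4.3 mm.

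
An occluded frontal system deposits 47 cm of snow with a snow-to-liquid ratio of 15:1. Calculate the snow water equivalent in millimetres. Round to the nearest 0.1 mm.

SWE = snow depth / ratio = 47 cm / 15 = 3.133 cm = 31.3 mm.

SWE ≈ 31.3 mm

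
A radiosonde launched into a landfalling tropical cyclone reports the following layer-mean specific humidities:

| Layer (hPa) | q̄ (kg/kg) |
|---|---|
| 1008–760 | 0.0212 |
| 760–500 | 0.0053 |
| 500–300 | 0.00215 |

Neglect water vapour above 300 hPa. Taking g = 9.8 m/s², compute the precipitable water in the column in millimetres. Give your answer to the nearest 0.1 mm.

PW ≈ 72.1 mm

Precipitable water is the column-integrated vapour mass per unit area: PW = (1/g) Σ q̄ Δp, with q in kg/kg and Δp in Pa (1 kg/m² of water = 1 mm).
Layer 1008–760 hPa: Δp = 248 hPa = 24800 Pa, q̄ = 0.0212 kg/kg → 0.0212 × 24800 / 9.8 = 53.65 mm
Layer 760–500 hPa: Δp = 260 hPa = 26000 Pa, q̄ = 0.0053 kg/kg → 0.0053 × 26000 / 9.8 = 14.06 mm
Layer 500–300 hPa: Δp = 200 hPa = 20000 Pa, q̄ = 0.00215 kg/kg → 0.00215 × 20000 / 9.8 = 4.39 mm
PW = 53.65 + 14.06 + 4.39 = 72.10 ≈ 72.1 mm.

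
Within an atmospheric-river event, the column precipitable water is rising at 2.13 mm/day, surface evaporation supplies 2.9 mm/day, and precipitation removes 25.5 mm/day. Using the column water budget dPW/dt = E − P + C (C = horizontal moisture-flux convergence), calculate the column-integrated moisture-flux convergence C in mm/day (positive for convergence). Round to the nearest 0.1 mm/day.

C ≈ 24.7 mm/day

dPW/dt = +2.13 mm/day.
C = dPW/dt − E + P = (+2.13) − 2.9 + 25.5 = 24.7 mm/day.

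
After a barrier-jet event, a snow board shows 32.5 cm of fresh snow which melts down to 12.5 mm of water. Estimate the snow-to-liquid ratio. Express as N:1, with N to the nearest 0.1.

Ratio = snow depth / SWE = 325 mm / 12.5 mm = 26.0, i.e. 26.0:1.

ratio ≈ 26.0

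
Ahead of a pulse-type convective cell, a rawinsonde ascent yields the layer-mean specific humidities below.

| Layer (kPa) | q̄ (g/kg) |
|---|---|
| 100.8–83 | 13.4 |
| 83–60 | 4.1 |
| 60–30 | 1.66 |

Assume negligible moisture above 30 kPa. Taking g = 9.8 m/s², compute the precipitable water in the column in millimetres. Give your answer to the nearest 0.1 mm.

Precipitable water is the column-integrated vapour mass per unit area: PW = (1/g) Σ q̄ Δp, with q in kg/kg and Δp in Pa (1 kg/m² of water = 1 mm).
Layer 100.8–83 kPa: Δp = 178 hPa = 17800 Pa, q̄ = 0.0134 kg/kg → 0.0134 × 17800 / 9.8 = 24.34 mm
Layer 83–60 kPa: Δp = 230 hPa = 23000 Pa, q̄ = 0.0041 kg/kg → 0.0041 × 23000 / 9.8 = 9.62 mm
Layer 60–30 kPa: Δp = 300 hPa = 30000 Pa, q̄ = 0.00166 kg/kg → 0.00166 × 30000 / 9.8 = 5.08 mm
PW = 24.34 + 9.62 + 5.08 = 39.04 ≈ 39.0 mm.

PW ≈ 39.0 mm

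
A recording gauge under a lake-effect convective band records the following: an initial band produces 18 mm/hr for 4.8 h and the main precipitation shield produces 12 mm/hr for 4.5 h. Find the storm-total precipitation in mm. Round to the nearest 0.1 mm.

Total = Σ Rᵢ Δtᵢ = 18 × 4.8 + 12 × 4.5
      = 86.4 + 54 = 140.4 mm.

total ≈ 140.4 mm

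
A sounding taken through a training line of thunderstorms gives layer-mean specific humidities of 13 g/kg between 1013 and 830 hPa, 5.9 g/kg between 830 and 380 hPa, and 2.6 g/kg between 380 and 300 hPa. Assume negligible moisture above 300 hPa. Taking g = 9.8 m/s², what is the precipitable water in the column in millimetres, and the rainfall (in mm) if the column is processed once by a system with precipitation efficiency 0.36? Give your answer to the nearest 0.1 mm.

Precipitable water is the column-integrated vapour mass per unit area: PW = (1/g) Σ q̄ Δp, with q in kg/kg and Δp in Pa (1 kg/m² of water = 1 mm).
Layer 1013–830 hPa: Δp = 183 hPa = 18300 Pa, q̄ = 0.013 kg/kg → 0.013 × 18300 / 9.8 = 24.28 mm
Layer 830–380 hPa: Δp = 450 hPa = 45000 Pa, q̄ = 0.0059 kg/kg → 0.0059 × 45000 / 9.8 = 27.09 mm
Layer 380–300 hPa: Δp = 80 hPa = 8000 Pa, q̄ = 0.0026 kg/kg → 0.0026 × 8000 / 9.8 = 2.12 mm
PW = 24.28 + 27.09 + 2.12 = 53.49 ≈ 53.5 mm.
Rainfall = ε × PW = 0.36 × 53.5 = 19.3 mm.

PW ≈ 53.5 mm; rainfall ≈ 19.3 mm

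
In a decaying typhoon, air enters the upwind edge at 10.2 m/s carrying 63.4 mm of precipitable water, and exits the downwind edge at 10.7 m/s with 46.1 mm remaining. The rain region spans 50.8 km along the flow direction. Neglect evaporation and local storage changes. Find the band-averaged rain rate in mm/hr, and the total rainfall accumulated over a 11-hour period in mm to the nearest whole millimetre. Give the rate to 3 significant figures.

Column moisture flux per unit crosswind length is F = V × PW.
Inflow: F_in = 10.2 × 63.4 = 646.68 mm·m/s
Outflow: F_out = 10.7 × 46.1 = 493.27 mm·m/s
Steady-state rate R = (F_in − F_out)/L = (646.68 − 493.27) / 50800 m = 3.020e-03 mm/s.
R = 3.020e-03 × 3600 = 10.9 mm/hr.
Over 11 h: total = 10.9 × 11 = 119.9 ≈ 120 mm.

R ≈ 10.9 mm/hr; total ≈ 120 mm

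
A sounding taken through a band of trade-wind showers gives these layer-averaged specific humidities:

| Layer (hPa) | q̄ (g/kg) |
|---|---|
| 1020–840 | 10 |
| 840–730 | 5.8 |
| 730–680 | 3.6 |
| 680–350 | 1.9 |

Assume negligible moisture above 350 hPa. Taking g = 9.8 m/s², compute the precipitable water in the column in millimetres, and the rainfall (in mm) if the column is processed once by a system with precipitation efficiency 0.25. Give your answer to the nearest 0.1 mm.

Precipitable water is the column-integrated vapour mass per unit area: PW = (1/g) Σ q̄ Δp, with q in kg/kg and Δp in Pa (1 kg/m² of water = 1 mm).
Layer 1020–840 hPa: Δp = 180 hPa = 18000 Pa, q̄ = 0.01 kg/kg → 0.01 × 18000 / 9.8 = 18.37 mm
Layer 840–730 hPa: Δp = 110 hPa = 11000 Pa, q̄ = 0.0058 kg/kg → 0.0058 × 11000 / 9.8 = 6.51 mm
Layer 730–680 hPa: Δp = 50 hPa = 5000 Pa, q̄ = 0.0036 kg/kg → 0.0036 × 5000 / 9.8 = 1.84 mm
Layer 680–350 hPa: Δp = 330 hPa = 33000 Pa, q̄ = 0.0019 kg/kg → 0.0019 × 33000 / 9.8 = 6.40 mm
PW = 18.37 + 6.51 + 1.84 + 6.40 = 33.12 ≈ 33.1 mm.
Rainfall = ε × PW = 0.25 × 33.1 = 8.3 mm.

PW ≈ 33.1 mm; rainfall ≈ 8.3 mm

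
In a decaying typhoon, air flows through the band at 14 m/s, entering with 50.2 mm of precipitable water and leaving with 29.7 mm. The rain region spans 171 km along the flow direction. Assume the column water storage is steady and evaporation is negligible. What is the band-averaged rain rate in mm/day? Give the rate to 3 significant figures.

Column moisture flux per unit crosswind length is F = V × PW.
Inflow: F_in = 14 × 50.2 = 702.8 mm·m/s
Outflow: F_out = 14 × 29.7 = 415.8 mm·m/s
Steady-state rate R = (F_in − F_out)/L = (702.8 − 415.8) / 171000 m = 1.678e-03 mm/s.
R = 1.678e-03 × 3600 × 24 = 145 mm/day.

R ≈ 145 mm/day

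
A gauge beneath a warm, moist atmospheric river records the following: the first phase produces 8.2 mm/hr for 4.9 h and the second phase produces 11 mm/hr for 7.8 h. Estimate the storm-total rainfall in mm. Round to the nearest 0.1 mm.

Total = Σ Rᵢ Δtᵢ = 8.2 × 4.9 + 11 × 7.8
      = 40.18 + 85.8 = 126.0 mm.

total ≈ 126.0 mm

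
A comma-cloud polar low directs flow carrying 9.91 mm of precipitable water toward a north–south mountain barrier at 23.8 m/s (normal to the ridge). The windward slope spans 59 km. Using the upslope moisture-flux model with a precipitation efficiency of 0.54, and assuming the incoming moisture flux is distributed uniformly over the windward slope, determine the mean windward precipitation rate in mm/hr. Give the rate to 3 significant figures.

Incoming column moisture flux per unit ridge length: F = V × PW = 23.8 × 9.91 = 235.858 mm·m/s.
Spread over the 59 km slope with efficiency ε = 0.54: R = ε·F/W = 0.54 × 235.858 / 59000 m = 2.159e-03 mm/s.
R = 2.159e-03 × 3600 = 7.77 mm/hr.

R ≈ 7.77 mm/hr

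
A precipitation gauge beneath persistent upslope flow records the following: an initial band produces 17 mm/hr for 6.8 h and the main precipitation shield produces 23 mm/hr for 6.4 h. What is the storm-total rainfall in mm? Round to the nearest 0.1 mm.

Total = Σ Rᵢ Δtᵢ = 17 × 6.8 + 23 × 6.4
      = 115.6 + 147.2 = 262.8 mm.

total ≈ 262.8 mm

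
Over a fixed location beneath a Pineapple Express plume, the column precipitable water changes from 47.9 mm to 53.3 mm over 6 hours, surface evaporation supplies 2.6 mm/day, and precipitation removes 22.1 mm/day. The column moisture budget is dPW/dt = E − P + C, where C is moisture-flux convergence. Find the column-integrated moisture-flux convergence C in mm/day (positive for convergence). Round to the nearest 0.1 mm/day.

dPW/dt = (53.3 − 47.9) mm / (6/24 day) = +21.600 mm/day.
C = dPW/dt − E + P = (+21.600) − 2.6 + 22.1 = 41.1 mm/day.

C ≈ 41.1 mm/day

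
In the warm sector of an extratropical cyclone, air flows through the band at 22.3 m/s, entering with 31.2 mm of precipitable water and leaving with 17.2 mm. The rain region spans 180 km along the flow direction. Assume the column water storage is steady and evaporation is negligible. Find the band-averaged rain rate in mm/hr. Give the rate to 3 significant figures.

R ≈ 6.24 mm/hr

Column moisture flux per unit crosswind length is F = V × PW.
Inflow: F_in = 22.3 × 31.2 = 695.76 mm·m/s
Outflow: F_out = 22.3 × 17.2 = 383.56 mm·m/s
Steady-state rate R = (F_in − F_out)/L = (695.76 − 383.56) / 180000 m = 1.734e-03 mm/s.
R = 1.734e-03 × 3600 = 6.24 mm/hr.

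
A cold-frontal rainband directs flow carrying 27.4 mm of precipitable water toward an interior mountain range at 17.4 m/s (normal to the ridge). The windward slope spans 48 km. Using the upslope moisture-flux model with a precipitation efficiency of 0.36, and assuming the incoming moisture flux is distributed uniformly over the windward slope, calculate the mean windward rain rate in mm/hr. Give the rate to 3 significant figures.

Incoming column moisture flux per unit ridge length: F = V × PW = 17.4 × 27.4 = 476.76 mm·m/s.
Spread over the 48 km slope with efficiency ε = 0.36: R = ε·F/W = 0.36 × 476.76 / 48000 m = 3.576e-03 mm/s.
R = 3.576e-03 × 3600 = 12.9 mm/hr.

R ≈ 12.9 mm/hr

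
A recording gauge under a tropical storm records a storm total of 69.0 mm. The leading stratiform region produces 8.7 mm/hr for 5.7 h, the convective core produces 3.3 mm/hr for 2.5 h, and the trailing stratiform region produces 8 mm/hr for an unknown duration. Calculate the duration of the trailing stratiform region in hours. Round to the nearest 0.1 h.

Known phases: 8.7 × 5.7 + 3.3 × 2.5 = 49.59 + 8.25 = 57.84 mm.
Remaining depth = 69.0 − 57.84 = 11.16 mm.
Duration = 11.16 / 8 = 1.4 h.

duration ≈ 1.4 h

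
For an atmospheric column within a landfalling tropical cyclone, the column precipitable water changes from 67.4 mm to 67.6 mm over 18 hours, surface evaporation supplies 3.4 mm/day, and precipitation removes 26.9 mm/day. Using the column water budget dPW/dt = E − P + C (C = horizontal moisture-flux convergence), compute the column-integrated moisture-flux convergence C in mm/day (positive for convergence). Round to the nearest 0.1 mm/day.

dPW/dt = (67.6 − 67.4) mm / (18/24 day) = +0.267 mm/day.
C = dPW/dt − E + P = (+0.267) − 3.4 + 26.9 = 23.8 mm/day.

C ≈ 23.8 mm/day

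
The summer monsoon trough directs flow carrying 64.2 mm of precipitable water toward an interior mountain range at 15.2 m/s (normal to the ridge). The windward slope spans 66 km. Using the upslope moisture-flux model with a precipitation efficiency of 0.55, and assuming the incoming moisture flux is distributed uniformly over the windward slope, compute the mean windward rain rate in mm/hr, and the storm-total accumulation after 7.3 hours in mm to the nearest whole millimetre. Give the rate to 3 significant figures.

Incoming column moisture flux per unit ridge length: F = V × PW = 15.2 × 64.2 = 975.84 mm·m/s.
Spread over the 66 km slope with efficiency ε = 0.55: R = ε·F/W = 0.55 × 975.84 / 66000 m = 8.132e-03 mm/s.
R = 8.132e-03 × 3600 = 29.3 mm/hr.
Over 7.3 h: total = 29.3 × 7.3 = 213.89 ≈ 214 mm.

R ≈ 29.3 mm/hr; total ≈ 214 mm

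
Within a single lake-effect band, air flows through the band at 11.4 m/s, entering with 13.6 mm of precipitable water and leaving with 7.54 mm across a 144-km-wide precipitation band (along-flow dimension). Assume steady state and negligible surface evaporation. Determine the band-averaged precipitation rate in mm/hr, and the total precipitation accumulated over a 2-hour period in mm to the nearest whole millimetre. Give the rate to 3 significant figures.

Column moisture flux per unit crosswind length is F = V × PW.
Inflow: F_in = 11.4 × 13.6 = 155.04 mm·m/s
Outflow: F_out = 11.4 × 7.54 = 85.956 mm·m/s
Steady-state rate R = (F_in − F_out)/L = (155.04 − 85.956) / 144000 m = 4.797e-04 mm/s.
R = 4.797e-04 × 3600 = 1.73 mm/hr.
Over 2 h: total = 1.73 × 2 = 3.46 ≈ 3 mm.

R ≈ 1.73 mm/hr; total ≈ 3 mm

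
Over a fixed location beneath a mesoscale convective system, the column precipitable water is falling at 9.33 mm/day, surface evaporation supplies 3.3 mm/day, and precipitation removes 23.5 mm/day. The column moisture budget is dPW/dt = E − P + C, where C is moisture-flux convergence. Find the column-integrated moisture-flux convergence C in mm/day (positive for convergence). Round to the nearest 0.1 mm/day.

dPW/dt = -9.33 mm/day.
C = dPW/dt − E + P = (-9.33) − 3.3 + 23.5 = 10.9 mm/day.

C ≈ 10.9 mm/day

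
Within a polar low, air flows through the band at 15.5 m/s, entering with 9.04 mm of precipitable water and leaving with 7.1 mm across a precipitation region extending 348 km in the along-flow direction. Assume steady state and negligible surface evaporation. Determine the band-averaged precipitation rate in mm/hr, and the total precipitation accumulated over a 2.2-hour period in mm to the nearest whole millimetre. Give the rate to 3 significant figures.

R ≈ 0.311 mm/hr; total ≈ 1 mm

Column moisture flux per unit crosswind length is F = V × PW.
Inflow: F_in = 15.5 × 9.04 = 140.12 mm·m/s
Outflow: F_out = 15.5 × 7.1 = 110.05 mm·m/s
Steady-state rate R = (F_in − F_out)/L = (140.12 − 110.05) / 348000 m = 8.641e-05 mm/s.
R = 8.641e-05 × 3600 = 0.311 mm/hr.
Over 2.2 h: total = 0.311 × 2.2 = 0.6842 ≈ 1 mm.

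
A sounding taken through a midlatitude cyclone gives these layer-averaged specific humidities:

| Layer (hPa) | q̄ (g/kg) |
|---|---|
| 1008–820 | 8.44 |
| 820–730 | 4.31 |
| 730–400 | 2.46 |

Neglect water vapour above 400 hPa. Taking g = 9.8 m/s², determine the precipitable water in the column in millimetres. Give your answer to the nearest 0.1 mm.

PW ≈ 28.4 mm

Precipitable water is the column-integrated vapour mass per unit area: PW = (1/g) Σ q̄ Δp, with q in kg/kg and Δp in Pa (1 kg/m² of water = 1 mm).
Layer 1008–820 hPa: Δp = 188 hPa = 18800 Pa, q̄ = 0.00844 kg/kg → 0.00844 × 18800 / 9.8 = 16.19 mm
Layer 820–730 hPa: Δp = 90 hPa = 9000 Pa, q̄ = 0.00431 kg/kg → 0.00431 × 9000 / 9.8 = 3.96 mm
Layer 730–400 hPa: Δp = 330 hPa = 33000 Pa, q̄ = 0.00246 kg/kg → 0.00246 × 33000 / 9.8 = 8.28 mm
PW = 16.19 + 3.96 + 8.28 = 28.43 ≈ 28.4 mm.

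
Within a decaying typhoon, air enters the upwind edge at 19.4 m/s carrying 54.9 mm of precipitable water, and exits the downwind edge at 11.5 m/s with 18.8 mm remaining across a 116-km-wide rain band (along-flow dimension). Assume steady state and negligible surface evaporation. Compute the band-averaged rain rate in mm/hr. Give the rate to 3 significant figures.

Column moisture flux per unit crosswind length is F = V × PW.
Inflow: F_in = 19.4 × 54.9 = 1065.06 mm·m/s
Outflow: F_out = 11.5 × 18.8 = 216.2 mm·m/s
Steady-state rate R = (F_in − F_out)/L = (1065.06 − 216.2) / 116000 m = 7.318e-03 mm/s.
R = 7.318e-03 × 3600 = 26.3 mm/hr.

R ≈ 26.3 mm/hr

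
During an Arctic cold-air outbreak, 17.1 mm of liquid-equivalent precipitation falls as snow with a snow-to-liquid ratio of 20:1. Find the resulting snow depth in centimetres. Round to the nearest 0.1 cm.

Snow depth = liquid × ratio = 17.1 mm × 20 = 342 mm = 34.2 cm.

snow depth ≈ 34.2 cm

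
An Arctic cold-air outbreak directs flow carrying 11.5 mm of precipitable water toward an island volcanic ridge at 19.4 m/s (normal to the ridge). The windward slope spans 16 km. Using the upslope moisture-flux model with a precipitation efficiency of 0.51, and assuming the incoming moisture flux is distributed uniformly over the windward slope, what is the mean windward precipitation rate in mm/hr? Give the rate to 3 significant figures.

R ≈ 25.6 mm/hr

Incoming column moisture flux per unit ridge length: F = V × PW = 19.4 × 11.5 = 223.1 mm·m/s.
Spread over the 16 km slope with efficiency ε = 0.51: R = ε·F/W = 0.51 × 223.1 / 16000 m = 7.111e-03 mm/s.
R = 7.111e-03 × 3600 = 25.6 mm/hr.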